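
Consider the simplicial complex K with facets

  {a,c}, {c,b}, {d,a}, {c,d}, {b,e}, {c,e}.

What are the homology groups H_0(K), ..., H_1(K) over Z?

H_0 = Z,  H_1 = Z^2.

Order the vertices as a < b < c < d < e. Listing each simplex with vertices in this order, K has dimension 1 with simplices:

  0-simplices (5): a, b, c, d, e
  1-simplices (6): ac, ad, bc, be, cd, ce

giving chain groups C_0 ≅ Z^5, C_1 ≅ Z^6.

Boundary ∂_1: C_1 → C_0 maps an edge to its endpoints' difference, ∂[p,q] = q − p. For instance
  ∂bc = c − b.
The 5×6 boundary matrix has rank 4 and Smith normal form diag(1,1,1,1).

Reading off H_k = ker ∂_k / im ∂_{k+1}:

  H_0: rank C_0 − rank ∂_1 = 5 − 4 = 1, and the invariant factors of ∂_1 are all 1, so H_0 = Z.
  H_1: rank ker ∂_1 − rank ∂_2 = (6 − 4) − 0 = 2, and there is no ∂_2, so H_1 = Z^2.

(K is a triangulation of a wedge of 2 circles.)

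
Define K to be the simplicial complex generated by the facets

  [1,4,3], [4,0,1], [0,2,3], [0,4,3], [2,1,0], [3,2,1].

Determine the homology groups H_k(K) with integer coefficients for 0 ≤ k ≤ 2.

H_0 ≅ Z,  H_1 = 0,  H_2 ≅ Z.

Take the total order 0 < 1 < 2 < 3 < 4 on the vertex set. Then K (dimension 2) consists of the simplices:

  0-simplices (5): [0], [1], [2], [3], [4]
  1-simplices (9): [0,1], [0,2], [0,3], [0,4], [1,2], [1,3], [1,4], [2,3], [3,4]
  2-simplices (6): [0,1,2], [0,1,4], [0,2,3], [0,3,4], [1,2,3], [1,3,4]

so the chain groups are C_0 ≅ Z^5, C_1 ≅ Z^9, C_2 ≅ Z^6.

∂_1: C_1 → C_0 sends each edge [p,q] (with p < q) to q − p.
The resulting 5×9 matrix has rank 4, and its Smith normal form has invariant factors (1,1,1,1).

∂_2: C_2 → C_1 sends each 2-simplex [p,q,r] to [q,r] − [p,r] + [p,q]. For instance
  ∂[0,1,4] = [1,4] − [0,4] + [0,1],
  ∂[1,3,4] = [3,4] − [1,4] + [1,3].
This gives a 9×6 integer matrix of rank 5; reducing to Smith normal form yields diagonal entries (1,1,1,1,1).

Reading off H_k = ker ∂_k / im ∂_{k+1}:

  H_0: rank C_0 − rank ∂_1 = 5 − 4 = 1, and the invariant factors of ∂_1 are all 1, so H_0 = Z.
  H_1: rank ker ∂_1 − rank ∂_2 = (9 − 4) − 5 = 0, and the invariant factors of ∂_2 are all 1, so H_1 = 0.
  H_2: rank ker ∂_2 − rank ∂_3 = (6 − 5) − 0 = 1, and there is no ∂_3, so H_2 = Z.

As a check, the Euler characteristic is 5 − 9 + 6 = 2, which agrees with 1 − 0 + 1 = 2.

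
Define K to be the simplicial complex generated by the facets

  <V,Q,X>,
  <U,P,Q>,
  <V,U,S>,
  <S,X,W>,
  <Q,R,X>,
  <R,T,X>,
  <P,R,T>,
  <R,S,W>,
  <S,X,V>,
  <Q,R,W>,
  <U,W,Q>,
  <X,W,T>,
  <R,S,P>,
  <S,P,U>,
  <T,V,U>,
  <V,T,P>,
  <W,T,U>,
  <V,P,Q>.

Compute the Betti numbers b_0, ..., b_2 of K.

b_0 = 1, b_1 = 1, b_2 = 0.

We work with the vertex ordering P < Q < R < S < T < U < V < W < X. The simplices of K, each written with vertices in increasing order, are:

  0-simplices (9): P, Q, R, S, T, U, V, W, X
  1-simplices (27): PQ, PR, PS, PT, PU, PV, QR, QU, QV, QW, QX, RS, RT, RW, RX, SU, SV, SW, SX, TU, TV, TW, TX, UV, UW, VX, WX
  2-simplices (18): PQU, PQV, PRS, PRT, PSU, PTV, QRW, QRX, QUW, QVX, RSW, RTX, SUV, SVX, SWX, TUV, TUW, TWX

Hence C_0 ≅ Z^9, C_1 ≅ Z^27, C_2 ≅ Z^18.

Boundary ∂_1: C_1 → C_0 is given by ∂[p,q] = [q] − [p].
This gives a 9×27 integer matrix of rank 8; reducing to Smith normal form yields diagonal entries (1,1,1,1,1,1,1,1).

The boundary map ∂_2: C_2 → C_1 acts by ∂[p,q,r] = [q,r] − [p,r] + [p,q]. For instance
  ∂TUW = UW − TW + TU,
  ∂PSU = SU − PU + PS.
The 27×18 boundary matrix has rank 18 and Smith normal form diag(1,1,1,1,1,1,1,1,1,1,1,1,1,1,1,1,1,2).

Computing H_k = (kernel of ∂_k) / (image of ∂_{k+1}):

  H_0: rank C_0 − rank ∂_1 = 9 − 8 = 1, and the invariant factors of ∂_1 are all 1, so H_0 = Z.
  H_1: rank ker ∂_1 − rank ∂_2 = (27 − 8) − 18 = 1, and ∂_2 has invariant factor 2 > 1, so H_1 = Z ⊕ Z/2Z.
  H_2: rank ker ∂_2 − rank ∂_3 = (18 − 18) − 0 = 0, and there is no ∂_3, so H_2 = 0.

Hence the Betti numbers are b_0 = 1, b_1 = 1, b_2 = 0.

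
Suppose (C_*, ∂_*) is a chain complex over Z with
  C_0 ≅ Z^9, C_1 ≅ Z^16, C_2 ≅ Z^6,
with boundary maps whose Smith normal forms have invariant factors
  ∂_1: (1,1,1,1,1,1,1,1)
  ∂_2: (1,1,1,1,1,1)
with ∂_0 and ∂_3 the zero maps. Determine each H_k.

H_0 ≅ Z,  H_1 ≅ Z^2,  H_2 = 0.

H_0: b_0 = 9 − 0 − 8 = 1; torsion from ∂_1 factors > 1: none. So H_0 ≅ Z.
H_1: b_1 = 16 − 8 − 6 = 2; torsion from ∂_2 factors > 1: none. So H_1 ≅ Z^2.
H_2: b_2 = 6 − 6 − 0 = 0; torsion from ∂_3 factors > 1: none. So H_2 ≅ 0.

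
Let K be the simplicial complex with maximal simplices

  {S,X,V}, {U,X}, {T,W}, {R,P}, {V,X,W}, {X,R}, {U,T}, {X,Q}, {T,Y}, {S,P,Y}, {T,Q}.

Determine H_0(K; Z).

Take the total order P < Q < R < S < T < U < V < W < X < Y on the vertex set. Then K (dimension 2) consists of the simplices:

  0-simplices (10): P, Q, R, S, T, U, V, W, X, Y
  1-simplices (16): PR, PS, PY, QT, QX, RX, SV, SX, SY, TU, TW, TY, UX, VW, VX, WX
  2-simplices (3): PSY, SVX, VWX

Hence C_0 ≅ Z^10, C_1 ≅ Z^16, C_2 ≅ Z^3.

Boundary ∂_1: C_1 → C_0 maps an edge to its endpoints' difference, ∂[p,q] = q − p.
As a 10×16 matrix over Z this has rank 9, with invariant factors (1,1,1,1,1,1,1,1,1).

Boundary ∂_2: C_2 → C_1 maps a triangle to the signed sum of its edges. For instance
  ∂SVX = VX − SX + SV,
  ∂VWX = WX − VX + VW.
As a 16×3 matrix over Z this has rank 3, with invariant factors (1,1,1).

Computing H_k = (kernel of ∂_k) / (image of ∂_{k+1}):

  H_0: rank C_0 − rank ∂_1 = 10 − 9 = 1, and the invariant factors of ∂_1 are all 1, so H_0 ≅ Z.

H_0 ≅ Z.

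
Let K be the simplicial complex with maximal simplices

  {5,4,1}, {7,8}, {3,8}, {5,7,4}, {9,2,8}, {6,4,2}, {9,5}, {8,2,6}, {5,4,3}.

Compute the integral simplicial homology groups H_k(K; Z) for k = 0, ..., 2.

H_0 = Z,  H_1 = Z^3,  H_2 = 0.

Take the total order 1 < 2 < 3 < 4 < 5 < 6 < 7 < 8 < 9 on the vertex set. Then K (dimension 2) consists of the simplices:

  0-simplices (9): [1], [2], [3], [4], [5], [6], [7], [8], [9]
  1-simplices (17): [1,4], [1,5], [2,4], [2,6], [2,8], [2,9], [3,4], [3,5], [3,8], [4,5], [4,6], [4,7], [5,7], [5,9], [6,8], [7,8], [8,9]
  2-simplices (6): [1,4,5], [2,4,6], [2,6,8], [2,8,9], [3,4,5], [4,5,7]

giving chain groups C_0 ≅ Z^9, C_1 ≅ Z^17, C_2 ≅ Z^6.

∂_1: C_1 → C_0 sends each edge [p,q] (with p < q) to q − p.
The resulting 9×17 matrix has rank 8, and its Smith normal form has invariant factors (1,1,1,1,1,1,1,1).

The boundary map ∂_2: C_2 → C_1 acts by ∂[p,q,r] = [q,r] − [p,r] + [p,q]. For instance
  ∂[3,4,5] = [4,5] − [3,5] + [3,4],
  ∂[2,8,9] = [8,9] − [2,9] + [2,8].
This gives a 17×6 integer matrix of rank 6; reducing to Smith normal form yields diagonal entries (1,1,1,1,1,1).

Reading off H_k = ker ∂_k / im ∂_{k+1}:

  H_0: rank C_0 − rank ∂_1 = 9 − 8 = 1, and the invariant factors of ∂_1 are all 1, so H_0 = Z.
  H_1: rank ker ∂_1 − rank ∂_2 = (17 − 8) − 6 = 3, and the invariant factors of ∂_2 are all 1, so H_1 = Z^3.
  H_2: rank ker ∂_2 − rank ∂_3 = (6 − 6) − 0 = 0, and there is no ∂_3, so H_2 = 0.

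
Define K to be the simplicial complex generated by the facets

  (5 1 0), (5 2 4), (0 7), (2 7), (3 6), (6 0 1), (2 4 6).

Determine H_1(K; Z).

Order the vertices as 0 < 1 < 2 < 3 < 4 < 5 < 6 < 7. Listing each simplex with vertices in this order, K has dimension 2 with simplices:

  0-simplices (8): [0], [1], [2], [3], [4], [5], [6], [7]
  1-simplices (13): [0,1], [0,5], [0,6], [0,7], [1,5], [1,6], [2,4], [2,5], [2,6], [2,7], [3,6], [4,5], [4,6]
  2-simplices (4): [0,1,5], [0,1,6], [2,4,5], [2,4,6]

Hence C_0 ≅ Z^8, C_1 ≅ Z^13, C_2 ≅ Z^4.

Boundary ∂_1: C_1 → C_0 is given by ∂[p,q] = [q] − [p].
This gives a 8×13 integer matrix of rank 7; reducing to Smith normal form yields diagonal entries (1,1,1,1,1,1,1).

∂_2: C_2 → C_1 sends each 2-simplex [p,q,r] to [q,r] − [p,r] + [p,q]. For instance
  ∂[0,1,6] = [1,6] − [0,6] + [0,1],
  ∂[2,4,5] = [4,5] − [2,5] + [2,4].
This gives a 13×4 integer matrix of rank 4; reducing to Smith normal form yields diagonal entries (1,1,1,1).

From H_k ≅ ker(∂_k) / im(∂_{k+1}) we obtain:

  H_1: rank ker ∂_1 − rank ∂_2 = (13 − 7) − 4 = 2, and the invariant factors of ∂_2 are all 1, so H_1 = Z^2.

H_1 ≅ Z^2.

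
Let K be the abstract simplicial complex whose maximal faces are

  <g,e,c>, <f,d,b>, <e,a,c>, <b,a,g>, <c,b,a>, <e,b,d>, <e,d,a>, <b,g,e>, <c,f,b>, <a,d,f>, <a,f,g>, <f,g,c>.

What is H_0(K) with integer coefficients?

H_0 = Z.

We work with the vertex ordering a < b < c < d < e < f < g. The simplices of K, each written with vertices in increasing order, are:

  0-simplices (7): a, b, c, d, e, f, g
  1-simplices (18): ab, ac, ad, ae, af, ag, bc, bd, be, bf, bg, ce, cf, cg, de, df, eg, fg
  2-simplices (12): abc, abg, ace, ade, adf, afg, bcf, bde, bdf, beg, ceg, cfg

so the chain groups are C_0 ≅ Z^7, C_1 ≅ Z^18, C_2 ≅ Z^12.

∂_1: C_1 → C_0 sends each edge [p,q] (with p < q) to q − p. For instance
  ∂eg = g − e.
The 7×18 boundary matrix has rank 6 and Smith normal form diag(1,1,1,1,1,1).

The boundary map ∂_2: C_2 → C_1 maps a triangle to the signed sum of its edges. For instance
  ∂adf = df − af + ad,
  ∂cfg = fg − cg + cf.
The resulting 18×12 matrix has rank 12, and its Smith normal form has invariant factors (1,1,1,1,1,1,1,1,1,1,1,2).

Now H_k = ker ∂_k / im ∂_{k+1}, so:

  H_0: rank C_0 − rank ∂_1 = 7 − 6 = 1, and the invariant factors of ∂_1 are all 1, so H_0 ≅ Z.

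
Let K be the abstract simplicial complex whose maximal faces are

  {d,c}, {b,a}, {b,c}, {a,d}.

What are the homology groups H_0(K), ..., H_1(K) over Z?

H_0 ≅ Z,  H_1 ≅ Z.

Fix the vertex order a < b < c < d and write every simplex with vertices in increasing order. Then dim K = 1 and the simplices of K are:

  0-simplices (4): a, b, c, d
  1-simplices (4): ab, ad, bc, cd

giving chain groups C_0 ≅ Z^4, C_1 ≅ Z^4.

∂_1: C_1 → C_0 maps an edge to its endpoints' difference, ∂[p,q] = q − p.
The resulting 4×4 matrix has rank 3, and its Smith normal form has invariant factors (1,1,1).

Reading off H_k = ker ∂_k / im ∂_{k+1}:

  H_0: rank C_0 − rank ∂_1 = 4 − 3 = 1, and the invariant factors of ∂_1 are all 1, so H_0 = Z.
  H_1: rank ker ∂_1 − rank ∂_2 = (4 − 3) − 0 = 1, and there is no ∂_2, so H_1 = Z.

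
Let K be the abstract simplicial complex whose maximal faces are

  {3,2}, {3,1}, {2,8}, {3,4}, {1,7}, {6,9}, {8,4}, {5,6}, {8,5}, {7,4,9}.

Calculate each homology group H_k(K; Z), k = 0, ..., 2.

Take the total order 1 < 2 < 3 < 4 < 5 < 6 < 7 < 8 < 9 on the vertex set. Then K (dimension 2) consists of the simplices:

  0-simplices (9): [1], [2], [3], [4], [5], [6], [7], [8], [9]
  1-simplices (12): [1,3], [1,7], [2,3], [2,8], [3,4], [4,7], [4,8], [4,9], [5,6], [5,8], [6,9], [7,9]
  2-simplices (1): [4,7,9]

so the chain groups are C_0 ≅ Z^9, C_1 ≅ Z^12, C_2 ≅ Z^1.

Boundary ∂_1: C_1 → C_0 maps an edge to its endpoints' difference, ∂[p,q] = q − p. For instance
  ∂[2,8] = [8] − [2].
This gives a 9×12 integer matrix of rank 8; reducing to Smith normal form yields diagonal entries (1,1,1,1,1,1,1,1).

The boundary map ∂_2: C_2 → C_1 sends each 2-simplex [p,q,r] to [q,r] − [p,r] + [p,q]. For instance
  ∂[4,7,9] = [7,9] − [4,9] + [4,7].
The resulting 12×1 matrix has rank 1, and its Smith normal form has invariant factors (1).

Now H_k = ker ∂_k / im ∂_{k+1}, so:

  H_0: rank C_0 − rank ∂_1 = 9 − 8 = 1, and the invariant factors of ∂_1 are all 1, so H_0 = Z.
  H_1: rank ker ∂_1 − rank ∂_2 = (12 − 8) − 1 = 3, and the invariant factors of ∂_2 are all 1, so H_1 = Z^3.
  H_2: rank ker ∂_2 − rank ∂_3 = (1 − 1) − 0 = 0, and there is no ∂_3, so H_2 = 0.

As a check, the Euler characteristic is 9 − 12 + 1 = -2, which agrees with 1 − 3 + 0 = -2.

H_0 ≅ Z,  H_1 ≅ Z^3,  H_2 = 0.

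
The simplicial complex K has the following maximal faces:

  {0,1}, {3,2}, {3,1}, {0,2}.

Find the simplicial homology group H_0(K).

H_0 ≅ Z.

K has 4 vertices, 4 edges.
rank ∂_0 = 0, rank ∂_1 = 3 ⇒ b_0 = 4 − 0 − 3 = 1; all invariant factors of ∂_1 are 1 so no torsion. So H_0 = Z.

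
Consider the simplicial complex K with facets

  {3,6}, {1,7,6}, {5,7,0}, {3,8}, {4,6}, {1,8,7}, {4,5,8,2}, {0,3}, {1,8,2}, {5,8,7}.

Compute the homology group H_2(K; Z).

H_2 ≅ 0.

Fix the vertex order 0 < 1 < 2 < 3 < 4 < 5 < 6 < 7 < 8 and write every simplex with vertices in increasing order. Then dim K = 3 and the simplices of K are:

  0-simplices (9): [0], [1], [2], [3], [4], [5], [6], [7], [8]
  1-simplices (19): [0,3], [0,5], [0,7], [1,2], [1,6], [1,7], [1,8], [2,4], [2,5], [2,8], [3,6], [3,8], [4,5], [4,6], [4,8], [5,7], [5,8], [6,7], [7,8]
  2-simplices (9): [0,5,7], [1,2,8], [1,6,7], [1,7,8], [2,4,5], [2,4,8], [2,5,8], [4,5,8], [5,7,8]
  3-simplices (1): [2,4,5,8]

giving chain groups C_0 ≅ Z^9, C_1 ≅ Z^19, C_2 ≅ Z^9, C_3 ≅ Z^1.

∂_1: C_1 → C_0 maps an edge to its endpoints' difference, ∂[p,q] = q − p. For instance
  ∂[4,8] = [8] − [4].
As a 9×19 matrix over Z this has rank 8, with invariant factors (1,1,1,1,1,1,1,1).

Boundary ∂_2: C_2 → C_1 sends each 2-simplex [p,q,r] to [q,r] − [p,r] + [p,q]. For instance
  ∂[4,5,8] = [5,8] − [4,8] + [4,5],
  ∂[2,4,5] = [4,5] − [2,5] + [2,4].
This gives a 19×9 integer matrix of rank 8; reducing to Smith normal form yields diagonal entries (1,1,1,1,1,1,1,1).

∂_3: C_3 → C_2 sends each 3-simplex σ to the alternating sum Σ_i (−1)^i (σ with its i-th vertex removed). For instance
  ∂[2,4,5,8] = [4,5,8] − [2,5,8] + [2,4,8] − [2,4,5].
This gives a 9×1 integer matrix of rank 1; reducing to Smith normal form yields diagonal entries (1).

Now H_k = ker ∂_k / im ∂_{k+1}, so:

  H_2: rank ker ∂_2 − rank ∂_3 = (9 − 8) − 1 = 0, and the invariant factors of ∂_3 are all 1, so H_2 ≅ 0.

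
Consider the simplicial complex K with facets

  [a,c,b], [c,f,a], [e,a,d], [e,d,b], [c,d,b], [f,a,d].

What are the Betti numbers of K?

Order the vertices as a < b < c < d < e < f. Listing each simplex with vertices in this order, K has dimension 2 with simplices:

  0-simplices (6): a, b, c, d, e, f
  1-simplices (12): ab, ac, ad, ae, af, bc, bd, be, cd, cf, de, df
  2-simplices (6): abc, acf, ade, adf, bcd, bde

Hence C_0 ≅ Z^6, C_1 ≅ Z^12, C_2 ≅ Z^6.

The boundary map ∂_1: C_1 → C_0 is given by ∂[p,q] = [q] − [p].
As a 6×12 matrix over Z this has rank 5, with invariant factors (1,1,1,1,1).

The boundary map ∂_2: C_2 → C_1 maps a triangle to the signed sum of its edges. For instance
  ∂ade = de − ae + ad,
  ∂bcd = cd − bd + bc.
The 12×6 boundary matrix has rank 6 and Smith normal form diag(1,1,1,1,1,1).

From H_k ≅ ker(∂_k) / im(∂_{k+1}) we obtain:

  H_0: rank C_0 − rank ∂_1 = 6 − 5 = 1, and the invariant factors of ∂_1 are all 1, so H_0 ≅ Z.
  H_1: rank ker ∂_1 − rank ∂_2 = (12 − 5) − 6 = 1, and the invariant factors of ∂_2 are all 1, so H_1 ≅ Z.
  H_2: rank ker ∂_2 − rank ∂_3 = (6 − 6) − 0 = 0, and there is no ∂_3, so H_2 ≅ 0.

As a check, the Euler characteristic is 6 − 12 + 6 = 0, which agrees with 1 − 1 + 0 = 0.

Hence the Betti numbers are b_0 = 1, b_1 = 1, b_2 = 0.

b_0 = 1, b_1 = 1, b_2 = 0.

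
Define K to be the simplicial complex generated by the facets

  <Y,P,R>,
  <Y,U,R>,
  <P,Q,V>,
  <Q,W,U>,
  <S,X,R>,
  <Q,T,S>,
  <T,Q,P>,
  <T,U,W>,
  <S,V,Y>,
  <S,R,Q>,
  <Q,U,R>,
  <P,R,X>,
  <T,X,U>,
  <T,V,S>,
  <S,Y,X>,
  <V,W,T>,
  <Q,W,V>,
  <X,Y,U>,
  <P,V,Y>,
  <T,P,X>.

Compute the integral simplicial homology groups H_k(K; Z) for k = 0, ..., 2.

Order the vertices as P < Q < R < S < T < U < V < W < X < Y. Listing each simplex with vertices in this order, K has dimension 2 with simplices:

  0-simplices (10): P, Q, R, S, T, U, V, W, X, Y
  1-simplices (30): PQ, PR, PT, PV, PX, PY, QR, QS, QT, QU, QV, QW, RS, RU, RX, RY, ST, SV, SX, SY, TU, TV, TW, TX, UW, UX, UY, VW, VY, XY
  2-simplices (20): PQT, PQV, PRX, PRY, PTX, PVY, QRS, QRU, QST, QUW, QVW, RSX, RUY, STV, SVY, SXY, TUW, TUX, TVW, UXY

so the chain groups are C_0 ≅ Z^10, C_1 ≅ Z^30, C_2 ≅ Z^20.

∂_1: C_1 → C_0 maps an edge to its endpoints' difference, ∂[p,q] = q − p.
The 10×30 boundary matrix has rank 9 and Smith normal form diag(1,1,1,1,1,1,1,1,1).

The boundary map ∂_2: C_2 → C_1 acts by ∂[p,q,r] = [q,r] − [p,r] + [p,q]. For instance
  ∂STV = TV − SV + ST,
  ∂SXY = XY − SY + SX.
As a 30×20 matrix over Z this has rank 20, with invariant factors (1,1,1,1,1,1,1,1,1,1,1,1,1,1,1,1,1,1,1,2).

Reading off H_k = ker ∂_k / im ∂_{k+1}:

  H_0: rank C_0 − rank ∂_1 = 10 − 9 = 1, and the invariant factors of ∂_1 are all 1, so H_0 ≅ Z.
  H_1: rank ker ∂_1 − rank ∂_2 = (30 − 9) − 20 = 1, and ∂_2 has invariant factor 2 > 1, so H_1 ≅ Z ⊕ Z_2.
  H_2: rank ker ∂_2 − rank ∂_3 = (20 − 20) − 0 = 0, and there is no ∂_3, so H_2 ≅ 0.

H_0 ≅ Z,  H_1 ≅ Z ⊕ Z_2,  H_2 = 0.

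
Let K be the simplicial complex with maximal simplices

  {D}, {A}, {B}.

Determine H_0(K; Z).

We work with the vertex ordering A < B < D. The simplices of K, each written with vertices in increasing order, are:

  0-simplices (3): A, B, D

Hence C_0 ≅ Z^3.

Computing H_k = (kernel of ∂_k) / (image of ∂_{k+1}):

  H_0: rank C_0 − rank ∂_1 = 3 − 0 = 3, and there is no ∂_1, so H_0 = Z^3.

H_0 ≅ Z^3.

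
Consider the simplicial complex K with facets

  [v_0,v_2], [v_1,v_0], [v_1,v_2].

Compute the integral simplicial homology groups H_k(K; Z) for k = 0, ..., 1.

K has 3 vertices, 3 edges.
rank ∂_0 = 0, rank ∂_1 = 2 ⇒ b_0 = 3 − 0 − 2 = 1; all invariant factors of ∂_1 are 1 so no torsion. So H_0 = Z.
rank ∂_1 = 2, rank ∂_2 = 0 ⇒ b_1 = 3 − 2 − 0 = 1. So H_1 = Z.

H_0 ≅ Z,  H_1 ≅ Z.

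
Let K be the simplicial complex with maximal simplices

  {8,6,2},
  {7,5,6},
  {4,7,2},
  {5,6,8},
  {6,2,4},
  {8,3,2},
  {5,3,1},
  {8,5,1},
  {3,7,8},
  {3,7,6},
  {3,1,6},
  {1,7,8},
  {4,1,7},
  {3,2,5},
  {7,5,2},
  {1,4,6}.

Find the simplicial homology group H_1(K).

Fix the vertex order 1 < 2 < 3 < 4 < 5 < 6 < 7 < 8 and write every simplex with vertices in increasing order. Then dim K = 2 and the simplices of K are:

  0-simplices (8): [1], [2], [3], [4], [5], [6], [7], [8]
  1-simplices (24): (24 of them)
  2-simplices (16): [1,3,5], [1,3,6], [1,4,6], [1,4,7], [1,5,8], [1,7,8], [2,3,5], [2,3,8], [2,4,6], [2,4,7], [2,5,7], [2,6,8], [3,6,7], [3,7,8], [5,6,7], [5,6,8]

so the chain groups are C_0 ≅ Z^8, C_1 ≅ Z^24, C_2 ≅ Z^16.

Boundary ∂_1: C_1 → C_0 is given by ∂[p,q] = [q] − [p]. For instance
  ∂[3,5] = [5] − [3].
As a 8×24 matrix over Z this has rank 7, with invariant factors (1,1,1,1,1,1,1).

∂_2: C_2 → C_1 maps a triangle to the signed sum of its edges. For instance
  ∂[3,7,8] = [7,8] − [3,8] + [3,7],
  ∂[5,6,7] = [6,7] − [5,7] + [5,6].
This gives a 24×16 integer matrix of rank 15; reducing to Smith normal form yields diagonal entries (1,1,1,1,1,1,1,1,1,1,1,1,1,1,1).

Computing H_k = (kernel of ∂_k) / (image of ∂_{k+1}):

  H_1: rank ker ∂_1 − rank ∂_2 = (24 − 7) − 15 = 2, and the invariant factors of ∂_2 are all 1, so H_1 ≅ Z^2.

(K is a triangulation of the torus T^2.)

H_1 = Z^2.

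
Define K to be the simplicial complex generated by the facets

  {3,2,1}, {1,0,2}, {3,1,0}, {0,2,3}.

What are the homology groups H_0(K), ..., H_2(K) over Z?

K has 4 vertices, 6 edges, 4 triangles.
rank ∂_0 = 0, rank ∂_1 = 3 ⇒ b_0 = 4 − 0 − 3 = 1; all invariant factors of ∂_1 are 1 so no torsion. So H_0 ≅ Z.
rank ∂_1 = 3, rank ∂_2 = 3 ⇒ b_1 = 6 − 3 − 3 = 0; all invariant factors of ∂_2 are 1 so no torsion. So H_1 ≅ 0.
rank ∂_2 = 3, rank ∂_3 = 0 ⇒ b_2 = 4 − 3 − 0 = 1. So H_2 ≅ Z.

H_0 = Z,  H_1 = 0,  H_2 = Z.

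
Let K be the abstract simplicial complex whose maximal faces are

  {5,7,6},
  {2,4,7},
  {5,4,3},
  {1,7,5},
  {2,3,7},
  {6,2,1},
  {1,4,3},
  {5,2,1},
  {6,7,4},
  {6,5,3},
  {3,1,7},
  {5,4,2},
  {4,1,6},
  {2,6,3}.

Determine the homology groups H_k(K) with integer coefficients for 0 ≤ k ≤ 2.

H_0 ≅ Z,  H_1 ≅ Z^2,  H_2 ≅ Z.

K has 7 vertices, 21 edges, 14 triangles.
rank ∂_0 = 0, rank ∂_1 = 6 ⇒ b_0 = 7 − 0 − 6 = 1; all invariant factors of ∂_1 are 1 so no torsion. So H_0 ≅ Z.
rank ∂_1 = 6, rank ∂_2 = 13 ⇒ b_1 = 21 − 6 − 13 = 2; all invariant factors of ∂_2 are 1 so no torsion. So H_1 ≅ Z^2.
rank ∂_2 = 13, rank ∂_3 = 0 ⇒ b_2 = 14 − 13 − 0 = 1. So H_2 ≅ Z.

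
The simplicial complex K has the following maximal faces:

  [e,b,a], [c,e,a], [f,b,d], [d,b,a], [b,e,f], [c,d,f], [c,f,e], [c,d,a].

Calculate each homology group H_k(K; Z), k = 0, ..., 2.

Order the vertices as a < b < c < d < e < f. Listing each simplex with vertices in this order, K has dimension 2 with simplices:

  0-simplices (6): a, b, c, d, e, f
  1-simplices (12): ab, ac, ad, ae, bd, be, bf, cd, ce, cf, df, ef
  2-simplices (8): abd, abe, acd, ace, bdf, bef, cdf, cef

Hence C_0 ≅ Z^6, C_1 ≅ Z^12, C_2 ≅ Z^8.

∂_1: C_1 → C_0 is given by ∂[p,q] = [q] − [p]. For instance
  ∂cd = d − c.
The resulting 6×12 matrix has rank 5, and its Smith normal form has invariant factors (1,1,1,1,1).

∂_2: C_2 → C_1 sends each 2-simplex [p,q,r] to [q,r] − [p,r] + [p,q]. For instance
  ∂cef = ef − cf + ce,
  ∂bef = ef − bf + be.
As a 12×8 matrix over Z this has rank 7, with invariant factors (1,1,1,1,1,1,1).

From H_k ≅ ker(∂_k) / im(∂_{k+1}) we obtain:

  H_0: rank C_0 − rank ∂_1 = 6 − 5 = 1, and the invariant factors of ∂_1 are all 1, so H_0 = Z.
  H_1: rank ker ∂_1 − rank ∂_2 = (12 − 5) − 7 = 0, and the invariant factors of ∂_2 are all 1, so H_1 = 0.
  H_2: rank ker ∂_2 − rank ∂_3 = (8 − 7) − 0 = 1, and there is no ∂_3, so H_2 = Z.

H_0 ≅ Z,  H_1 = 0,  H_2 ≅ Z.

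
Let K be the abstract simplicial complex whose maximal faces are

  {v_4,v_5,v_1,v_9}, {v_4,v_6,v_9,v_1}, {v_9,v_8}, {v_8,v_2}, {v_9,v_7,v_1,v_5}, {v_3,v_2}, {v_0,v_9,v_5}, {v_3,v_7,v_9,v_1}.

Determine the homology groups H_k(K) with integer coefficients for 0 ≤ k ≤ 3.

H_0 = Z,  H_1 = Z,  H_2 = 0,  H_3 = 0.

Fix the vertex order v_0 < v_1 < v_2 < v_3 < v_4 < v_5 < v_6 < v_7 < v_8 < v_9 and write every simplex with vertices in increasing order. Then dim K = 3 and the simplices of K are:

  0-simplices (10): [v_0], [v_1], [v_2], [v_3], [v_4], [v_5], [v_6], [v_7], [v_8], [v_9]
  1-simplices (20): (20 of them)
  2-simplices (14): (14 of them)
  3-simplices (4): [v_1,v_3,v_7,v_9], [v_1,v_4,v_5,v_9], [v_1,v_4,v_6,v_9], [v_1,v_5,v_7,v_9]

Hence C_0 ≅ Z^10, C_1 ≅ Z^20, C_2 ≅ Z^14, C_3 ≅ Z^4.

∂_1: C_1 → C_0 maps an edge to its endpoints' difference, ∂[p,q] = q − p. For instance
  ∂[v_1,v_3] = [v_3] − [v_1].
As a 10×20 matrix over Z this has rank 9, with invariant factors (1,1,1,1,1,1,1,1,1).

The boundary map ∂_2: C_2 → C_1 acts by ∂[p,q,r] = [q,r] − [p,r] + [p,q]. For instance
  ∂[v_4,v_6,v_9] = [v_6,v_9] − [v_4,v_9] + [v_4,v_6],
  ∂[v_1,v_3,v_7] = [v_3,v_7] − [v_1,v_7] + [v_1,v_3].
The 20×14 boundary matrix has rank 10 and Smith normal form diag(1,1,1,1,1,1,1,1,1,1).

∂_3: C_3 → C_2 sends each 3-simplex σ to the alternating sum Σ_i (−1)^i (σ with its i-th vertex removed). For instance
  ∂[v_1,v_4,v_6,v_9] = [v_4,v_6,v_9] − [v_1,v_6,v_9] + [v_1,v_4,v_9] − [v_1,v_4,v_6],
  ∂[v_1,v_3,v_7,v_9] = [v_3,v_7,v_9] − [v_1,v_7,v_9] + [v_1,v_3,v_9] − [v_1,v_3,v_7].
The 14×4 boundary matrix has rank 4 and Smith normal form diag(1,1,1,1).

Now H_k = ker ∂_k / im ∂_{k+1}, so:

  H_0: rank C_0 − rank ∂_1 = 10 − 9 = 1, and the invariant factors of ∂_1 are all 1, so H_0 = Z.
  H_1: rank ker ∂_1 − rank ∂_2 = (20 − 9) − 10 = 1, and the invariant factors of ∂_2 are all 1, so H_1 = Z.
  H_2: rank ker ∂_2 − rank ∂_3 = (14 − 10) − 4 = 0, and the invariant factors of ∂_3 are all 1, so H_2 = 0.
  H_3: rank ker ∂_3 − rank ∂_4 = (4 − 4) − 0 = 0, and there is no ∂_4, so H_3 = 0.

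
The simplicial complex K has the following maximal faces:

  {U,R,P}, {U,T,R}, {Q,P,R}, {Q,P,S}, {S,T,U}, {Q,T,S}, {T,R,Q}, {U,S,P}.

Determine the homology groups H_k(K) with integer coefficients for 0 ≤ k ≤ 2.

H_0 ≅ Z,  H_1 = 0,  H_2 ≅ Z.

Take the total order P < Q < R < S < T < U on the vertex set. Then K (dimension 2) consists of the simplices:

  0-simplices (6): P, Q, R, S, T, U
  1-simplices (12): PQ, PR, PS, PU, QR, QS, QT, RT, RU, ST, SU, TU
  2-simplices (8): PQR, PQS, PRU, PSU, QRT, QST, RTU, STU

giving chain groups C_0 ≅ Z^6, C_1 ≅ Z^12, C_2 ≅ Z^8.

The boundary map ∂_1: C_1 → C_0 maps an edge to its endpoints' difference, ∂[p,q] = q − p. For instance
  ∂QT = T − Q.
This gives a 6×12 integer matrix of rank 5; reducing to Smith normal form yields diagonal entries (1,1,1,1,1).

The boundary map ∂_2: C_2 → C_1 sends each 2-simplex [p,q,r] to [q,r] − [p,r] + [p,q]. For instance
  ∂STU = TU − SU + ST,
  ∂RTU = TU − RU + RT.
This gives a 12×8 integer matrix of rank 7; reducing to Smith normal form yields diagonal entries (1,1,1,1,1,1,1).

Reading off H_k = ker ∂_k / im ∂_{k+1}:

  H_0: rank C_0 − rank ∂_1 = 6 − 5 = 1, and the invariant factors of ∂_1 are all 1, so H_0 ≅ Z.
  H_1: rank ker ∂_1 − rank ∂_2 = (12 − 5) − 7 = 0, and the invariant factors of ∂_2 are all 1, so H_1 ≅ 0.
  H_2: rank ker ∂_2 − rank ∂_3 = (8 − 7) − 0 = 1, and there is no ∂_3, so H_2 ≅ Z.

(K is a triangulation of the 2-sphere S^2.)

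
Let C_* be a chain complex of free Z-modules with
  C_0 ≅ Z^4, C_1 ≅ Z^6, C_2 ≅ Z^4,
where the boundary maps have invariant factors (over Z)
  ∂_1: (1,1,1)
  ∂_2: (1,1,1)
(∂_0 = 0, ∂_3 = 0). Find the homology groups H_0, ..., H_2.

H_0: b_0 = 4 − 0 − 3 = 1; torsion from ∂_1 factors > 1: none. So H_0 ≅ Z.
H_1: b_1 = 6 − 3 − 3 = 0; torsion from ∂_2 factors > 1: none. So H_1 ≅ 0.
H_2: b_2 = 4 − 3 − 0 = 1; torsion from ∂_3 factors > 1: none. So H_2 ≅ Z.

H_0 ≅ Z,  H_1 = 0,  H_2 ≅ Z.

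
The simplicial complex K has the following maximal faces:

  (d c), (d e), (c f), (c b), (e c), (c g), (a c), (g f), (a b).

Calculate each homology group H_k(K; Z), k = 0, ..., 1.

Order the vertices as a < b < c < d < e < f < g. Listing each simplex with vertices in this order, K has dimension 1 with simplices:

  0-simplices (7): a, b, c, d, e, f, g
  1-simplices (9): ab, ac, bc, cd, ce, cf, cg, de, fg

so the chain groups are C_0 ≅ Z^7, C_1 ≅ Z^9.

∂_1: C_1 → C_0 maps an edge to its endpoints' difference, ∂[p,q] = q − p.
As a 7×9 matrix over Z this has rank 6, with invariant factors (1,1,1,1,1,1).

From H_k ≅ ker(∂_k) / im(∂_{k+1}) we obtain:

  H_0: rank C_0 − rank ∂_1 = 7 − 6 = 1, and the invariant factors of ∂_1 are all 1, so H_0 = Z.
  H_1: rank ker ∂_1 − rank ∂_2 = (9 − 6) − 0 = 3, and there is no ∂_2, so H_1 = Z^3.

(K is a triangulation of a wedge of 3 circles.)

H_0 ≅ Z,  H_1 ≅ Z^3.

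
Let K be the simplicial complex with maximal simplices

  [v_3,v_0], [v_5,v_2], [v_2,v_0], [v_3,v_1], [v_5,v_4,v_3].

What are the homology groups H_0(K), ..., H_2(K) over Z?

H_0 = Z,  H_1 = Z,  H_2 = 0.

We work with the vertex ordering v_0 < v_1 < v_2 < v_3 < v_4 < v_5. The simplices of K, each written with vertices in increasing order, are:

  0-simplices (6): [v_0], [v_1], [v_2], [v_3], [v_4], [v_5]
  1-simplices (7): [v_0,v_2], [v_0,v_3], [v_1,v_3], [v_2,v_5], [v_3,v_4], [v_3,v_5], [v_4,v_5]
  2-simplices (1): [v_3,v_4,v_5]

Hence C_0 ≅ Z^6, C_1 ≅ Z^7, C_2 ≅ Z^1.

The boundary map ∂_1: C_1 → C_0 maps an edge to its endpoints' difference, ∂[p,q] = q − p. For instance
  ∂[v_3,v_5] = [v_5] − [v_3].
The 6×7 boundary matrix has rank 5 and Smith normal form diag(1,1,1,1,1).

Boundary ∂_2: C_2 → C_1 acts by ∂[p,q,r] = [q,r] − [p,r] + [p,q]. For instance
  ∂[v_3,v_4,v_5] = [v_4,v_5] − [v_3,v_5] + [v_3,v_4].
The 7×1 boundary matrix has rank 1 and Smith normal form diag(1).

Now H_k = ker ∂_k / im ∂_{k+1}, so:

  H_0: rank C_0 − rank ∂_1 = 6 − 5 = 1, and the invariant factors of ∂_1 are all 1, so H_0 ≅ Z.
  H_1: rank ker ∂_1 − rank ∂_2 = (7 − 5) − 1 = 1, and the invariant factors of ∂_2 are all 1, so H_1 ≅ Z.
  H_2: rank ker ∂_2 − rank ∂_3 = (1 − 1) − 0 = 0, and there is no ∂_3, so H_2 ≅ 0.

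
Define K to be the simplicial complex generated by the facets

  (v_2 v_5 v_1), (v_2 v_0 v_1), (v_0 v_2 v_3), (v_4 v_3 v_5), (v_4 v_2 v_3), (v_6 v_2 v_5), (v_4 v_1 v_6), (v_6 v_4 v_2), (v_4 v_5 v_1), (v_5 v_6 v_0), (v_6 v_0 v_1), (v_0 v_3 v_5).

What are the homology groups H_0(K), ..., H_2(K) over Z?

We work with the vertex ordering v_0 < v_1 < v_2 < v_3 < v_4 < v_5 < v_6. The simplices of K, each written with vertices in increasing order, are:

  0-simplices (7): [v_0], [v_1], [v_2], [v_3], [v_4], [v_5], [v_6]
  1-simplices (18): (18 of them)
  2-simplices (12): (12 of them)

Hence C_0 ≅ Z^7, C_1 ≅ Z^18, C_2 ≅ Z^12.

Boundary ∂_1: C_1 → C_0 maps an edge to its endpoints' difference, ∂[p,q] = q − p. For instance
  ∂[v_0,v_5] = [v_5] − [v_0].
This gives a 7×18 integer matrix of rank 6; reducing to Smith normal form yields diagonal entries (1,1,1,1,1,1).

The boundary map ∂_2: C_2 → C_1 sends each 2-simplex [p,q,r] to [q,r] − [p,r] + [p,q]. For instance
  ∂[v_2,v_4,v_6] = [v_4,v_6] − [v_2,v_6] + [v_2,v_4],
  ∂[v_3,v_4,v_5] = [v_4,v_5] − [v_3,v_5] + [v_3,v_4].
The resulting 18×12 matrix has rank 12, and its Smith normal form has invariant factors (1,1,1,1,1,1,1,1,1,1,1,2).

Reading off H_k = ker ∂_k / im ∂_{k+1}:

  H_0: rank C_0 − rank ∂_1 = 7 − 6 = 1, and the invariant factors of ∂_1 are all 1, so H_0 ≅ Z.
  H_1: rank ker ∂_1 − rank ∂_2 = (18 − 6) − 12 = 0, and ∂_2 has invariant factor 2 > 1, so H_1 ≅ Z/2Z.
  H_2: rank ker ∂_2 − rank ∂_3 = (12 − 12) − 0 = 0, and there is no ∂_3, so H_2 ≅ 0.

As a check, the Euler characteristic is 7 − 18 + 12 = 1, which agrees with 1 − 0 + 0 = 1.

H_0 ≅ Z,  H_1 ≅ Z/2Z,  H_2 = 0.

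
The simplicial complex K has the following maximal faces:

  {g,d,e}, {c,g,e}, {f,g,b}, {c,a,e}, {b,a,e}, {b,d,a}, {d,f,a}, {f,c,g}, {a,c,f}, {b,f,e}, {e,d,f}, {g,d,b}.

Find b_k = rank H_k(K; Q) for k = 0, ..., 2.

Order the vertices as a < b < c < d < e < f < g. Listing each simplex with vertices in this order, K has dimension 2 with simplices:

  0-simplices (7): a, b, c, d, e, f, g
  1-simplices (18): ab, ac, ad, ae, af, bd, be, bf, bg, ce, cf, cg, de, df, dg, ef, eg, fg
  2-simplices (12): abd, abe, ace, acf, adf, bdg, bef, bfg, ceg, cfg, def, deg

giving chain groups C_0 ≅ Z^7, C_1 ≅ Z^18, C_2 ≅ Z^12.

The boundary map ∂_1: C_1 → C_0 maps an edge to its endpoints' difference, ∂[p,q] = q − p. For instance
  ∂ef = f − e.
The resulting 7×18 matrix has rank 6, and its Smith normal form has invariant factors (1,1,1,1,1,1).

Boundary ∂_2: C_2 → C_1 acts by ∂[p,q,r] = [q,r] − [p,r] + [p,q]. For instance
  ∂acf = cf − af + ac,
  ∂deg = eg − dg + de.
The 18×12 boundary matrix has rank 12 and Smith normal form diag(1,1,1,1,1,1,1,1,1,1,1,2).

Reading off H_k = ker ∂_k / im ∂_{k+1}:

  H_0: rank C_0 − rank ∂_1 = 7 − 6 = 1, and the invariant factors of ∂_1 are all 1, so H_0 ≅ Z.
  H_1: rank ker ∂_1 − rank ∂_2 = (18 − 6) − 12 = 0, and ∂_2 has invariant factor 2 > 1, so H_1 ≅ Z/2Z.
  H_2: rank ker ∂_2 − rank ∂_3 = (12 − 12) − 0 = 0, and there is no ∂_3, so H_2 ≅ 0.

As a check, the Euler characteristic is 7 − 18 + 12 = 1, which agrees with 1 − 0 + 0 = 1.

Hence the Betti numbers are b_0 = 1, b_1 = 0, b_2 = 0.

b_0 = 1, b_1 = 0, b_2 = 0.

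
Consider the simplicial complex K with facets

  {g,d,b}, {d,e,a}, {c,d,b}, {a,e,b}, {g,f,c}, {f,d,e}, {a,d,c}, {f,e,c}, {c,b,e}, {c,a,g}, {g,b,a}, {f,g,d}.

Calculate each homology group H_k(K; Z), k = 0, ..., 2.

H_0 ≅ Z,  H_1 ≅ Z/2Z,  H_2 = 0.

K has 7 vertices, 18 edges, 12 triangles.
rank ∂_0 = 0, rank ∂_1 = 6 ⇒ b_0 = 7 − 0 − 6 = 1; all invariant factors of ∂_1 are 1 so no torsion. So H_0 ≅ Z.
rank ∂_1 = 6, rank ∂_2 = 12 ⇒ b_1 = 18 − 6 − 12 = 0; ∂_2 has invariant factor(s) [2] giving torsion. So H_1 ≅ Z/2Z.
rank ∂_2 = 12, rank ∂_3 = 0 ⇒ b_2 = 12 − 12 − 0 = 0. So H_2 ≅ 0.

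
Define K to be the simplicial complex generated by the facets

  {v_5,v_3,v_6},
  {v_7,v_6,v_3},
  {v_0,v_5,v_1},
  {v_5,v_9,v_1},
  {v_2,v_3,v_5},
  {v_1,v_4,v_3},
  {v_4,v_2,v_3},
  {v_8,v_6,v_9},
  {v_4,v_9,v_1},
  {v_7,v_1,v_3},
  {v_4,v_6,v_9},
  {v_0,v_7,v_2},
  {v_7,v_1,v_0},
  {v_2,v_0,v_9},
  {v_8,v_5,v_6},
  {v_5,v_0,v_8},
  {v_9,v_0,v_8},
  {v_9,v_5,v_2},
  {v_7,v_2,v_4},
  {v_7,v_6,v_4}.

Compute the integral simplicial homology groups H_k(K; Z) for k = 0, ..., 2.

Order the vertices as v_0 < v_1 < v_2 < v_3 < v_4 < v_5 < v_6 < v_7 < v_8 < v_9. Listing each simplex with vertices in this order, K has dimension 2 with simplices:

  0-simplices (10): [v_0], [v_1], [v_2], [v_3], [v_4], [v_5], [v_6], [v_7], [v_8], [v_9]
  1-simplices (30): (30 of them)
  2-simplices (20): (20 of them)

so the chain groups are C_0 ≅ Z^10, C_1 ≅ Z^30, C_2 ≅ Z^20.

The boundary map ∂_1: C_1 → C_0 maps an edge to its endpoints' difference, ∂[p,q] = q − p. For instance
  ∂[v_2,v_5] = [v_5] − [v_2].
The resulting 10×30 matrix has rank 9, and its Smith normal form has invariant factors (1,1,1,1,1,1,1,1,1).

The boundary map ∂_2: C_2 → C_1 acts by ∂[p,q,r] = [q,r] − [p,r] + [p,q]. For instance
  ∂[v_4,v_6,v_7] = [v_6,v_7] − [v_4,v_7] + [v_4,v_6],
  ∂[v_0,v_8,v_9] = [v_8,v_9] − [v_0,v_9] + [v_0,v_8].
This gives a 30×20 integer matrix of rank 20; reducing to Smith normal form yields diagonal entries (1,1,1,1,1,1,1,1,1,1,1,1,1,1,1,1,1,1,1,2).

Now H_k = ker ∂_k / im ∂_{k+1}, so:

  H_0: rank C_0 − rank ∂_1 = 10 − 9 = 1, and the invariant factors of ∂_1 are all 1, so H_0 ≅ Z.
  H_1: rank ker ∂_1 − rank ∂_2 = (30 − 9) − 20 = 1, and ∂_2 has invariant factor 2 > 1, so H_1 ≅ Z × Z/2.
  H_2: rank ker ∂_2 − rank ∂_3 = (20 − 20) − 0 = 0, and there is no ∂_3, so H_2 ≅ 0.

H_0 ≅ Z,  H_1 ≅ Z × Z/2,  H_2 = 0.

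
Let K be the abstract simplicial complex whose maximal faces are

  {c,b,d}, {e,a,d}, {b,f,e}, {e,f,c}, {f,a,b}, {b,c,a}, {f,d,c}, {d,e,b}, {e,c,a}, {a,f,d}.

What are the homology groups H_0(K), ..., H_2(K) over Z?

H_0 = Z,  H_1 = Z/2,  H_2 = 0.

Take the total order a < b < c < d < e < f on the vertex set. Then K (dimension 2) consists of the simplices:

  0-simplices (6): a, b, c, d, e, f
  1-simplices (15): ab, ac, ad, ae, af, bc, bd, be, bf, cd, ce, cf, de, df, ef
  2-simplices (10): abc, abf, ace, ade, adf, bcd, bde, bef, cdf, cef

Hence C_0 ≅ Z^6, C_1 ≅ Z^15, C_2 ≅ Z^10.

The boundary map ∂_1: C_1 → C_0 maps an edge to its endpoints' difference, ∂[p,q] = q − p.
The resulting 6×15 matrix has rank 5, and its Smith normal form has invariant factors (1,1,1,1,1).

Boundary ∂_2: C_2 → C_1 maps a triangle to the signed sum of its edges. For instance
  ∂adf = df − af + ad,
  ∂bde = de − be + bd.
The resulting 15×10 matrix has rank 10, and its Smith normal form has invariant factors (1,1,1,1,1,1,1,1,1,2).

Now H_k = ker ∂_k / im ∂_{k+1}, so:

  H_0: rank C_0 − rank ∂_1 = 6 − 5 = 1, and the invariant factors of ∂_1 are all 1, so H_0 ≅ Z.
  H_1: rank ker ∂_1 − rank ∂_2 = (15 − 5) − 10 = 0, and ∂_2 has invariant factor 2 > 1, so H_1 ≅ Z/2.
  H_2: rank ker ∂_2 − rank ∂_3 = (10 − 10) − 0 = 0, and there is no ∂_3, so H_2 ≅ 0.

As a check, the Euler characteristic is 6 − 15 + 10 = 1, which agrees with 1 − 0 + 0 = 1.
(K is a triangulation of the real projective plane RP^2.)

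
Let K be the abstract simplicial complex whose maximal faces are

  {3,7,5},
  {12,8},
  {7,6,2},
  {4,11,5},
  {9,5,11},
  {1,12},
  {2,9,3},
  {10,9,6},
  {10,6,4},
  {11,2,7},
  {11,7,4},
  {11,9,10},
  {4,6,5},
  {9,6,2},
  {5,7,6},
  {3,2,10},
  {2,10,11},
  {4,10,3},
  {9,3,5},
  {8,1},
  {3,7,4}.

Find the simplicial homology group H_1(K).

H_1 ≅ Z^2 × Z/2.

Fix the vertex order 1 < 2 < 3 < 4 < 5 < 6 < 7 < 8 < 9 < 10 < 11 < 12 and write every simplex with vertices in increasing order. Then dim K = 2 and the simplices of K are:

  0-simplices (12): [1], [2], [3], [4], [5], [6], [7], [8], [9], [10], [11], [12]
  1-simplices (30): (30 of them)
  2-simplices (18): (18 of them)

so the chain groups are C_0 ≅ Z^12, C_1 ≅ Z^30, C_2 ≅ Z^18.

Boundary ∂_1: C_1 → C_0 is given by ∂[p,q] = [q] − [p].
The 12×30 boundary matrix has rank 10 and Smith normal form diag(1,1,1,1,1,1,1,1,1,1).

∂_2: C_2 → C_1 maps a triangle to the signed sum of its edges. For instance
  ∂[4,5,6] = [5,6] − [4,6] + [4,5],
  ∂[2,6,9] = [6,9] − [2,9] + [2,6].
The 30×18 boundary matrix has rank 18 and Smith normal form diag(1,1,1,1,1,1,1,1,1,1,1,1,1,1,1,1,1,2).

Reading off H_k = ker ∂_k / im ∂_{k+1}:

  H_1: rank ker ∂_1 − rank ∂_2 = (30 − 10) − 18 = 2, and ∂_2 has invariant factor 2 > 1, so H_1 ≅ Z^2 × Z/2.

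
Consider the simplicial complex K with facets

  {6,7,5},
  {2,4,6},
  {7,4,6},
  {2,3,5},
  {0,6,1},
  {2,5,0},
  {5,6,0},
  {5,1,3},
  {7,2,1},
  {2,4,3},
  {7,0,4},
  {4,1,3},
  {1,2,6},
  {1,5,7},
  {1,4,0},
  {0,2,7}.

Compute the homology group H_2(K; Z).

Order the vertices as 0 < 1 < 2 < 3 < 4 < 5 < 6 < 7. Listing each simplex with vertices in this order, K has dimension 2 with simplices:

  0-simplices (8): [0], [1], [2], [3], [4], [5], [6], [7]
  1-simplices (24): (24 of them)
  2-simplices (16): [0,1,4], [0,1,6], [0,2,5], [0,2,7], [0,4,7], [0,5,6], [1,2,6], [1,2,7], [1,3,4], [1,3,5], [1,5,7], [2,3,4], [2,3,5], [2,4,6], [4,6,7], [5,6,7]

Hence C_0 ≅ Z^8, C_1 ≅ Z^24, C_2 ≅ Z^16.

Boundary ∂_1: C_1 → C_0 is given by ∂[p,q] = [q] − [p].
The 8×24 boundary matrix has rank 7 and Smith normal form diag(1,1,1,1,1,1,1).

The boundary map ∂_2: C_2 → C_1 maps a triangle to the signed sum of its edges. For instance
  ∂[1,3,4] = [3,4] − [1,4] + [1,3],
  ∂[0,2,5] = [2,5] − [0,5] + [0,2].
The 24×16 boundary matrix has rank 15 and Smith normal form diag(1,1,1,1,1,1,1,1,1,1,1,1,1,1,1).

Computing H_k = (kernel of ∂_k) / (image of ∂_{k+1}):

  H_2: rank ker ∂_2 − rank ∂_3 = (16 − 15) − 0 = 1, and there is no ∂_3, so H_2 = Z.

H_2 = Z.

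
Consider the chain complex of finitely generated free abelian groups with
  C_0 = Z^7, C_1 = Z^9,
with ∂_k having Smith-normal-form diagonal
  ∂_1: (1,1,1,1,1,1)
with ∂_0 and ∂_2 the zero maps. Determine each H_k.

H_0: b_0 = 7 − 0 − 6 = 1; torsion from ∂_1 factors > 1: none. So H_0 = Z.
H_1: b_1 = 9 − 6 − 0 = 3; torsion from ∂_2 factors > 1: none. So H_1 = Z^3.

H_0 = Z,  H_1 = Z^3.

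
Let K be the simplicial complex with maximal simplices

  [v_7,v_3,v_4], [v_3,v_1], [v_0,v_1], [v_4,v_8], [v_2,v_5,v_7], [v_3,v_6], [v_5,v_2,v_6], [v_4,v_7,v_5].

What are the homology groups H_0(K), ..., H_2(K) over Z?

H_0 ≅ Z,  H_1 ≅ Z,  H_2 = 0.

Take the total order v_0 < v_1 < v_2 < v_3 < v_4 < v_5 < v_6 < v_7 < v_8 on the vertex set. Then K (dimension 2) consists of the simplices:

  0-simplices (9): [v_0], [v_1], [v_2], [v_3], [v_4], [v_5], [v_6], [v_7], [v_8]
  1-simplices (13): [v_0,v_1], [v_1,v_3], [v_2,v_5], [v_2,v_6], [v_2,v_7], [v_3,v_4], [v_3,v_6], [v_3,v_7], [v_4,v_5], [v_4,v_7], [v_4,v_8], [v_5,v_6], [v_5,v_7]
  2-simplices (4): [v_2,v_5,v_6], [v_2,v_5,v_7], [v_3,v_4,v_7], [v_4,v_5,v_7]

giving chain groups C_0 ≅ Z^9, C_1 ≅ Z^13, C_2 ≅ Z^4.

∂_1: C_1 → C_0 maps an edge to its endpoints' difference, ∂[p,q] = q − p. For instance
  ∂[v_2,v_5] = [v_5] − [v_2].
The resulting 9×13 matrix has rank 8, and its Smith normal form has invariant factors (1,1,1,1,1,1,1,1).

Boundary ∂_2: C_2 → C_1 acts by ∂[p,q,r] = [q,r] − [p,r] + [p,q]. For instance
  ∂[v_2,v_5,v_7] = [v_5,v_7] − [v_2,v_7] + [v_2,v_5],
  ∂[v_2,v_5,v_6] = [v_5,v_6] − [v_2,v_6] + [v_2,v_5].
The resulting 13×4 matrix has rank 4, and its Smith normal form has invariant factors (1,1,1,1).

Computing H_k = (kernel of ∂_k) / (image of ∂_{k+1}):

  H_0: rank C_0 − rank ∂_1 = 9 − 8 = 1, and the invariant factors of ∂_1 are all 1, so H_0 ≅ Z.
  H_1: rank ker ∂_1 − rank ∂_2 = (13 − 8) − 4 = 1, and the invariant factors of ∂_2 are all 1, so H_1 ≅ Z.
  H_2: rank ker ∂_2 − rank ∂_3 = (4 − 4) − 0 = 0, and there is no ∂_3, so H_2 ≅ 0.

As a check, the Euler characteristic is 9 − 13 + 4 = 0, which agrees with 1 − 1 + 0 = 0.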